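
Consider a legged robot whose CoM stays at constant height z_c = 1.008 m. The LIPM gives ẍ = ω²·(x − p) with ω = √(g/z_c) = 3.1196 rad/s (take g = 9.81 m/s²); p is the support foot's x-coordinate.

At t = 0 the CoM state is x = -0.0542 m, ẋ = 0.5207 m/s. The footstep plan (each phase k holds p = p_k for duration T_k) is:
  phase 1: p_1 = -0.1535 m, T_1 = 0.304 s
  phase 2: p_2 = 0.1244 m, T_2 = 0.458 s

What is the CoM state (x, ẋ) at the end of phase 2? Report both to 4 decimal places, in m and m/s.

x = 0.9421, ẋ = 2.7783

phase 1: p=-0.1535, T=0.304, ωT=0.948358, cosh=1.484422, sinh=1.097046; start (x,ẋ)=(-0.054200, 0.520700) → end (x,ẋ)=(0.177014, 1.112778)
phase 2: p=0.1244, T=0.458, ωT=1.428777, cosh=2.206596, sinh=1.966995; start (x,ẋ)=(0.177014, 1.112778) → end (x,ẋ)=(0.942135, 2.778301)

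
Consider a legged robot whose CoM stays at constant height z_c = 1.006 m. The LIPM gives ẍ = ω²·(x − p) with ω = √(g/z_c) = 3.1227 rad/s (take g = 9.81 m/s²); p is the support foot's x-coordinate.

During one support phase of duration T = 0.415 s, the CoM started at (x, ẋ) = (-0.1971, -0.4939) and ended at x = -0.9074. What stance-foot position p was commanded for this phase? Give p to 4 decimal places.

p = 0.2624

ωT = 3.1227·0.415 = 1.295921; cosh(ωT) = 1.964002, sinh(ωT) = 1.690356
x(T) = p + (x₀−p)·cosh(ωT) + (ẋ₀/ω)·sinh(ωT) ⇒ p·(1 − cosh) = x(T) − x₀·cosh − (ẋ₀/ω)·sinh
numerator   = -0.9074 − (-0.1971)·1.964002 − (-0.4939/3.1227)·1.690356 = -0.252941
denominator = 1 − 1.964002 = -0.964002
p = -0.252941 / -0.964002 = 0.2624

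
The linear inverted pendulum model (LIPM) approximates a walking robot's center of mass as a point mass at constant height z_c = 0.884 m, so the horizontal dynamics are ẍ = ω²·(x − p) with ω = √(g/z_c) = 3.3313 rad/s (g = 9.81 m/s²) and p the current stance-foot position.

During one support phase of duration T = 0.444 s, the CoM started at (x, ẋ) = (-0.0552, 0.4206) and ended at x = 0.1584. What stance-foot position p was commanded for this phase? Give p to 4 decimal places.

ωT = 3.3313·0.444 = 1.479097; cosh(ωT) = 2.308412, sinh(ωT) = 2.080569
x(T) = p + (x₀−p)·cosh(ωT) + (ẋ₀/ω)·sinh(ωT) ⇒ p·(1 − cosh) = x(T) − x₀·cosh − (ẋ₀/ω)·sinh
numerator   = 0.1584 − (-0.0552)·2.308412 − (0.4206/3.3313)·2.080569 = 0.023138
denominator = 1 − 2.308412 = -1.308412
p = 0.023138 / -1.308412 = -0.0177

p = -0.0177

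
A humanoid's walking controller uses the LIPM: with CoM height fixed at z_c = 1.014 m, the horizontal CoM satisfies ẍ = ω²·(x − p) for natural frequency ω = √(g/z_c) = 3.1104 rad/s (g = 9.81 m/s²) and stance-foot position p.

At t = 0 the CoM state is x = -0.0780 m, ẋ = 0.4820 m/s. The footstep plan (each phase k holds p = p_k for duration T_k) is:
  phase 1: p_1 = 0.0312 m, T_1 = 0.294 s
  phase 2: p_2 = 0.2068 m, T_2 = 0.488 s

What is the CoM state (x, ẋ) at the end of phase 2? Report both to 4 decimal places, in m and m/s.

x = 0.0359, ẋ = -0.3397

phase 1: p=0.0312, T=0.294, ωT=0.914458, cosh=1.448078, sinh=1.047344; start (x,ẋ)=(-0.078000, 0.482000) → end (x,ẋ)=(0.035370, 0.342237)
phase 2: p=0.2068, T=0.488, ωT=1.517875, cosh=2.390849, sinh=2.171672; start (x,ẋ)=(0.035370, 0.342237) → end (x,ẋ)=(0.035887, -0.339729)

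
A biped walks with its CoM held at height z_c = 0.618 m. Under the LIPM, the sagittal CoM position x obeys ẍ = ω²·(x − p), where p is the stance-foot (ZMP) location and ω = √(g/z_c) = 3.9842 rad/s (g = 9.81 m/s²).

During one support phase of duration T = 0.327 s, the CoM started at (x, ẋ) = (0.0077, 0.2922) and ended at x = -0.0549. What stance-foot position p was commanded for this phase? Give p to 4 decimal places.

p = 0.1999

ωT = 3.9842·0.327 = 1.302833; cosh(ωT) = 1.975734, sinh(ωT) = 1.703974
x(T) = p + (x₀−p)·cosh(ωT) + (ẋ₀/ω)·sinh(ωT) ⇒ p·(1 − cosh) = x(T) − x₀·cosh − (ẋ₀/ω)·sinh
numerator   = -0.0549 − (0.0077)·1.975734 − (0.2922/3.9842)·1.703974 = -0.195082
denominator = 1 − 1.975734 = -0.975734
p = -0.195082 / -0.975734 = 0.1999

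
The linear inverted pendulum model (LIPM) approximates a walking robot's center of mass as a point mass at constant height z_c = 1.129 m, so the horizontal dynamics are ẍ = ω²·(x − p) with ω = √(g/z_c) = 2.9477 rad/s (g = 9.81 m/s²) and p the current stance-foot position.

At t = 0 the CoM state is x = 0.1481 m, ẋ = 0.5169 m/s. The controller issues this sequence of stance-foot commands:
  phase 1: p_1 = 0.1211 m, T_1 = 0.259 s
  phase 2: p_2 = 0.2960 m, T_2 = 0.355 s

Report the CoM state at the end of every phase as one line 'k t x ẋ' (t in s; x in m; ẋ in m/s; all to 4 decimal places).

phase 1: p=0.1211, T=0.259, ωT=0.763454, cosh=1.305864, sinh=0.839811; start (x,ẋ)=(0.148100, 0.516900) → end (x,ẋ)=(0.303625, 0.741840)
phase 2: p=0.2960, T=0.355, ωT=1.046434, cosh=1.599333, sinh=1.248145; start (x,ẋ)=(0.303625, 0.741840) → end (x,ẋ)=(0.622312, 1.214503)

1 0.2590 0.3036 0.7418
2 0.6140 0.6223 1.2145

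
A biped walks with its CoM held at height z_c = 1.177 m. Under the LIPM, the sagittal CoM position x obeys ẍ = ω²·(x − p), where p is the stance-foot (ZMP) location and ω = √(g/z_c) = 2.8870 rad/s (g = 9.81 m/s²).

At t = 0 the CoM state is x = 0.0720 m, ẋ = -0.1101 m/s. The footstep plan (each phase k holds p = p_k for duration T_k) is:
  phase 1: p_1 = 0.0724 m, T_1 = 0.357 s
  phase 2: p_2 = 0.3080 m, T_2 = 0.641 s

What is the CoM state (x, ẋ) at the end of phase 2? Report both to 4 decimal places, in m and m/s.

x = -0.8027, ẋ = -3.1059

phase 1: p=0.0724, T=0.357, ωT=1.030659, cosh=1.579842, sinh=1.223070; start (x,ẋ)=(0.072000, -0.110100) → end (x,ẋ)=(0.025124, -0.175353)
phase 2: p=0.3080, T=0.641, ωT=1.850567, cosh=3.260287, sinh=3.103139; start (x,ẋ)=(0.025124, -0.175353) → end (x,ẋ)=(-0.802737, -3.105916)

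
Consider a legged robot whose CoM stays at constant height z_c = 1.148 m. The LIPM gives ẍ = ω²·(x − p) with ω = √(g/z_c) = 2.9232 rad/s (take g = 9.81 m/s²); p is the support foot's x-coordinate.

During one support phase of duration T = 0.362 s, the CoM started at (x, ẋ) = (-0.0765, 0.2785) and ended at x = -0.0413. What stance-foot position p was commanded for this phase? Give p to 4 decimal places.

p = 0.0627

ωT = 2.9232·0.362 = 1.058198; cosh(ωT) = 1.614128, sinh(ωT) = 1.267048
x(T) = p + (x₀−p)·cosh(ωT) + (ẋ₀/ω)·sinh(ωT) ⇒ p·(1 − cosh) = x(T) − x₀·cosh − (ẋ₀/ω)·sinh
numerator   = -0.0413 − (-0.0765)·1.614128 − (0.2785/2.9232)·1.267048 = -0.038534
denominator = 1 − 1.614128 = -0.614128
p = -0.038534 / -0.614128 = 0.0627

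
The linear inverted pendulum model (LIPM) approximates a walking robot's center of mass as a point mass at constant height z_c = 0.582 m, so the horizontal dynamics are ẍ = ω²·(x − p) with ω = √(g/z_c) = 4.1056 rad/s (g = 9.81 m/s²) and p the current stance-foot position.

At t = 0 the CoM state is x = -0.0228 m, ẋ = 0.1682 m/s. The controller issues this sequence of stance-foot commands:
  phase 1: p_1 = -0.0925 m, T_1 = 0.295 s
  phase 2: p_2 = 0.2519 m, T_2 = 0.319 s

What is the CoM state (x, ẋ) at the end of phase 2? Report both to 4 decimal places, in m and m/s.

phase 1: p=-0.0925, T=0.295, ωT=1.211152, cosh=1.827602, sinh=1.529748; start (x,ẋ)=(-0.022800, 0.168200) → end (x,ẋ)=(0.097555, 0.745156)
phase 2: p=0.2519, T=0.319, ωT=1.309686, cosh=1.987458, sinh=1.717553; start (x,ẋ)=(0.097555, 0.745156) → end (x,ẋ)=(0.256878, 0.392591)

x = 0.2569, ẋ = 0.3926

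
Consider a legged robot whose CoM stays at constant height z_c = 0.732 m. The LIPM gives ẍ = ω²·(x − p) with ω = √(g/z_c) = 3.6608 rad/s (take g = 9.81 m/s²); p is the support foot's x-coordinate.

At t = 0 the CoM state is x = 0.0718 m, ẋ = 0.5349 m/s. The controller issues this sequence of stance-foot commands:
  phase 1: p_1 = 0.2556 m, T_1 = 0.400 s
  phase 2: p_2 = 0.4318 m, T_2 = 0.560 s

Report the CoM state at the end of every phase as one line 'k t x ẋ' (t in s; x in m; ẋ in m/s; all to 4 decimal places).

phase 1: p=0.2556, T=0.400, ωT=1.464320, cosh=2.277918, sinh=2.046683; start (x,ẋ)=(0.071800, 0.534900) → end (x,ẋ)=(0.135971, -0.158663)
phase 2: p=0.4318, T=0.560, ωT=2.050048, cosh=3.948501, sinh=3.819773; start (x,ẋ)=(0.135971, -0.158663) → end (x,ẋ)=(-0.901834, -4.763182)

1 0.4000 0.1360 -0.1587
2 0.9600 -0.9018 -4.7632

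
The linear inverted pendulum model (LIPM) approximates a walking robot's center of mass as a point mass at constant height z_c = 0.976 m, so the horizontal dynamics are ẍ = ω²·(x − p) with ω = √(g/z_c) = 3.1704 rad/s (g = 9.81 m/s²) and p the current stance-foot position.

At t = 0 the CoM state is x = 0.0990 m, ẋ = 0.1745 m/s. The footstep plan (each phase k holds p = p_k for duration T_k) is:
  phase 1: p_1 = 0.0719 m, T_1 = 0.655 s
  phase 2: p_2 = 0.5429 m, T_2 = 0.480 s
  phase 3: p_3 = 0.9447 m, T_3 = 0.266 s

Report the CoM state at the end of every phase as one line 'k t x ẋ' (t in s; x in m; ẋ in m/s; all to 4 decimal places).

phase 1: p=0.0719, T=0.655, ωT=2.076612, cosh=4.051375, sinh=3.926021; start (x,ẋ)=(0.099000, 0.174500) → end (x,ẋ)=(0.397782, 1.044280)
phase 2: p=0.5429, T=0.480, ωT=1.521792, cosh=2.399373, sinh=2.181053; start (x,ẋ)=(0.397782, 1.044280) → end (x,ẋ)=(0.913112, 1.502154)
phase 3: p=0.9447, T=0.266, ωT=0.843326, cosh=1.377181, sinh=0.946904; start (x,ẋ)=(0.913112, 1.502154) → end (x,ẋ)=(1.349846, 1.973909)

1 0.6550 0.3978 1.0443
2 1.1350 0.9131 1.5022
3 1.4010 1.3498 1.9739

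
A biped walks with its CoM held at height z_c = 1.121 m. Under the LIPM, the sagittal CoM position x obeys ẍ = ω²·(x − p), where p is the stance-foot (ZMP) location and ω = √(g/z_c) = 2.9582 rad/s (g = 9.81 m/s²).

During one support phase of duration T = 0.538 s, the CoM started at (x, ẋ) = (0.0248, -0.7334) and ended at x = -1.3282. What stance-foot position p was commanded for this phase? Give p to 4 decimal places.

p = 0.5189

ωT = 2.9582·0.538 = 1.591512; cosh(ωT) = 2.557392, sinh(ωT) = 2.353775
x(T) = p + (x₀−p)·cosh(ωT) + (ẋ₀/ω)·sinh(ωT) ⇒ p·(1 − cosh) = x(T) − x₀·cosh − (ẋ₀/ω)·sinh
numerator   = -1.3282 − (0.0248)·2.557392 − (-0.7334/2.9582)·2.353775 = -0.808073
denominator = 1 − 2.557392 = -1.557392
p = -0.808073 / -1.557392 = 0.5189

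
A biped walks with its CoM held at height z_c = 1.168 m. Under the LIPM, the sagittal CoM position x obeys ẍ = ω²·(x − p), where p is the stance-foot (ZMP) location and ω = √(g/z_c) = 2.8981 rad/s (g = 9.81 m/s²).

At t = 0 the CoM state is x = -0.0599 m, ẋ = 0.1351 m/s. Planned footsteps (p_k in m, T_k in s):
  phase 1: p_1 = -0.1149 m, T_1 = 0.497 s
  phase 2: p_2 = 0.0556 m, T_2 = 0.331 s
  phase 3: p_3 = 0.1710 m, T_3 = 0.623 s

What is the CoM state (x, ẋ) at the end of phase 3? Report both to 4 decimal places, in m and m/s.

phase 1: p=-0.1149, T=0.497, ωT=1.440356, cosh=2.229520, sinh=1.992677; start (x,ẋ)=(-0.059900, 0.135100) → end (x,ẋ)=(0.100616, 0.618832)
phase 2: p=0.0556, T=0.331, ωT=0.959271, cosh=1.496483, sinh=1.113311; start (x,ẋ)=(0.100616, 0.618832) → end (x,ẋ)=(0.360691, 1.071314)
phase 3: p=0.1710, T=0.623, ωT=1.805516, cosh=3.123750, sinh=2.959361; start (x,ẋ)=(0.360691, 1.071314) → end (x,ẋ)=(1.857506, 4.973405)

x = 1.8575, ẋ = 4.9734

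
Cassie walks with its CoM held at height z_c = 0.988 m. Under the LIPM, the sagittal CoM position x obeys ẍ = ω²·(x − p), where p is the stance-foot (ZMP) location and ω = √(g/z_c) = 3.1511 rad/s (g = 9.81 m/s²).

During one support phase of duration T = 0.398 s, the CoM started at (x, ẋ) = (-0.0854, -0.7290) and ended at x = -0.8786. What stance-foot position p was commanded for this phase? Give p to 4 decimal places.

p = 0.3847

ωT = 3.1511·0.398 = 1.254138; cosh(ωT) = 1.895068, sinh(ωT) = 1.609747
x(T) = p + (x₀−p)·cosh(ωT) + (ẋ₀/ω)·sinh(ωT) ⇒ p·(1 − cosh) = x(T) − x₀·cosh − (ẋ₀/ω)·sinh
numerator   = -0.8786 − (-0.0854)·1.895068 − (-0.7290/3.1511)·1.609747 = -0.344350
denominator = 1 − 1.895068 = -0.895068
p = -0.344350 / -0.895068 = 0.3847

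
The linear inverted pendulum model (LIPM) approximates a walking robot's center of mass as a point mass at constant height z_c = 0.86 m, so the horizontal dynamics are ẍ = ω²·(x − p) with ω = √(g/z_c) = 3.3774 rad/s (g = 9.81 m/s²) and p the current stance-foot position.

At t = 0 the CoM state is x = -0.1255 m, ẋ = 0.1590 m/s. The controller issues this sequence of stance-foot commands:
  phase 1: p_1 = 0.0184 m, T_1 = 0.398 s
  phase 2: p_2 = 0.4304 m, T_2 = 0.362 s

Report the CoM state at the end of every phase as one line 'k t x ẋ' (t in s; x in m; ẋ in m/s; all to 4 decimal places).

phase 1: p=0.0184, T=0.398, ωT=1.344205, cosh=2.047942, sinh=1.787195; start (x,ẋ)=(-0.125500, 0.159000) → end (x,ẋ)=(-0.192162, -0.542968)
phase 2: p=0.4304, T=0.362, ωT=1.222619, cosh=1.845264, sinh=1.550806; start (x,ẋ)=(-0.192162, -0.542968) → end (x,ẋ)=(-0.967707, -4.262707)

1 0.3980 -0.1922 -0.5430
2 0.7600 -0.9677 -4.2627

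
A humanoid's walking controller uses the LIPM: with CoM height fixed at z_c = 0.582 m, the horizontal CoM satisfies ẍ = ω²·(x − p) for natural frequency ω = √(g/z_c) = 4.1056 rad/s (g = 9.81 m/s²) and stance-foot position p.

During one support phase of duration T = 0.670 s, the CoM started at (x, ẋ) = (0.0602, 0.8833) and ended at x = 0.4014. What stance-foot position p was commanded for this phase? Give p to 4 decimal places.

ωT = 4.1056·0.670 = 2.750752; cosh(ωT) = 7.859140, sinh(ωT) = 7.795260
x(T) = p + (x₀−p)·cosh(ωT) + (ẋ₀/ω)·sinh(ωT) ⇒ p·(1 − cosh) = x(T) − x₀·cosh − (ẋ₀/ω)·sinh
numerator   = 0.4014 − (0.0602)·7.859140 − (0.8833/4.1056)·7.795260 = -1.748833
denominator = 1 − 7.859140 = -6.859140
p = -1.748833 / -6.859140 = 0.2550

p = 0.2550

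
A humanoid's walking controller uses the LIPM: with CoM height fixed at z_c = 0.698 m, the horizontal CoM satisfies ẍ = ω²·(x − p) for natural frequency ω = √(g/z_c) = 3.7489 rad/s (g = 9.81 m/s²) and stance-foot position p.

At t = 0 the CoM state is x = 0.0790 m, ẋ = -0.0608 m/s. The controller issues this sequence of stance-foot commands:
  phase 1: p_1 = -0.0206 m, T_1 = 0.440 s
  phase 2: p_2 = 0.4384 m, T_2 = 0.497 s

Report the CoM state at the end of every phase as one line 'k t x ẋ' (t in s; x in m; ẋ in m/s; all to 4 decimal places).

phase 1: p=-0.0206, T=0.440, ωT=1.649516, cosh=2.698302, sinh=2.506159; start (x,ẋ)=(0.079000, -0.060800) → end (x,ẋ)=(0.207506, 0.771719)
phase 2: p=0.4384, T=0.497, ωT=1.863203, cosh=3.299761, sinh=3.144586; start (x,ẋ)=(0.207506, 0.771719) → end (x,ẋ)=(0.323824, -0.175464)

1 0.4400 0.2075 0.7717
2 0.9370 0.3238 -0.1755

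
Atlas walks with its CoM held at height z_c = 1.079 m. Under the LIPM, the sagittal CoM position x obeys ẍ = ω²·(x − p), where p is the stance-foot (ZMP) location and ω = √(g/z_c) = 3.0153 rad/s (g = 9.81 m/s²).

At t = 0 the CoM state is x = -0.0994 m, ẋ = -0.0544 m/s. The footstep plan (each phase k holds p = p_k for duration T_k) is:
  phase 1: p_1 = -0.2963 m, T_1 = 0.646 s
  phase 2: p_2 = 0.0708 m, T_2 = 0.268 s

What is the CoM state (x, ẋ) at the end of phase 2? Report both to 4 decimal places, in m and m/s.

phase 1: p=-0.2963, T=0.646, ωT=1.947884, cosh=3.578202, sinh=3.435627; start (x,ẋ)=(-0.099400, -0.054400) → end (x,ẋ)=(0.346265, 1.845121)
phase 2: p=0.0708, T=0.268, ωT=0.808100, cosh=1.344673, sinh=0.898969; start (x,ẋ)=(0.346265, 1.845121) → end (x,ẋ)=(0.991307, 3.227775)

x = 0.9913, ẋ = 3.2278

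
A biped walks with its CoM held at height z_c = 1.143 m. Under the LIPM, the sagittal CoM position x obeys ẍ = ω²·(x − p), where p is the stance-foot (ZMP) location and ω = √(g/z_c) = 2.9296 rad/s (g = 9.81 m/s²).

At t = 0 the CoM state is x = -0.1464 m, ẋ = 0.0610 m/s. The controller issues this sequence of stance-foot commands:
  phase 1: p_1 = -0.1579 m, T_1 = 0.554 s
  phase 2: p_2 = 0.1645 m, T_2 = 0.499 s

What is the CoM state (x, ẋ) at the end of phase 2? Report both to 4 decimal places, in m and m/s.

x = -0.2151, ẋ = -0.8920

phase 1: p=-0.1579, T=0.554, ωT=1.622998, cosh=2.632785, sinh=2.435479; start (x,ẋ)=(-0.146400, 0.061000) → end (x,ẋ)=(-0.076912, 0.242652)
phase 2: p=0.1645, T=0.499, ωT=1.461870, cosh=2.272912, sinh=2.041109; start (x,ẋ)=(-0.076912, 0.242652) → end (x,ẋ)=(-0.215147, -0.892026)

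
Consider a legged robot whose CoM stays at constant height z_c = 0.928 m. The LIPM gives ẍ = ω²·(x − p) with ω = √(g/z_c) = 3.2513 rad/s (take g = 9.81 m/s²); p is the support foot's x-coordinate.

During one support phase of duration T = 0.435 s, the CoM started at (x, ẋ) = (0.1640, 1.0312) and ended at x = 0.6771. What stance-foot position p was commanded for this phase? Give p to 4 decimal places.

p = 0.2495

ωT = 3.2513·0.435 = 1.414316; cosh(ωT) = 2.178381, sinh(ωT) = 1.935289
x(T) = p + (x₀−p)·cosh(ωT) + (ẋ₀/ω)·sinh(ωT) ⇒ p·(1 − cosh) = x(T) − x₀·cosh − (ẋ₀/ω)·sinh
numerator   = 0.6771 − (0.1640)·2.178381 − (1.0312/3.2513)·1.935289 = -0.293961
denominator = 1 − 2.178381 = -1.178381
p = -0.293961 / -1.178381 = 0.2495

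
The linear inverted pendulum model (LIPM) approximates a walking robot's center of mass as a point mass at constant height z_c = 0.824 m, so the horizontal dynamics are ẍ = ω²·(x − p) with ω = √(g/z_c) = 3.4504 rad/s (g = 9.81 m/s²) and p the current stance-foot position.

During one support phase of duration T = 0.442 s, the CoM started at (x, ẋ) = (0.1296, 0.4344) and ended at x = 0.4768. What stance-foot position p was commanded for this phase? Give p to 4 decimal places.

ωT = 3.4504·0.442 = 1.525077; cosh(ωT) = 2.406550, sinh(ωT) = 2.188946
x(T) = p + (x₀−p)·cosh(ωT) + (ẋ₀/ω)·sinh(ωT) ⇒ p·(1 − cosh) = x(T) − x₀·cosh − (ẋ₀/ω)·sinh
numerator   = 0.4768 − (0.1296)·2.406550 − (0.4344/3.4504)·2.188946 = -0.110674
denominator = 1 − 2.406550 = -1.406550
p = -0.110674 / -1.406550 = 0.0787

p = 0.0787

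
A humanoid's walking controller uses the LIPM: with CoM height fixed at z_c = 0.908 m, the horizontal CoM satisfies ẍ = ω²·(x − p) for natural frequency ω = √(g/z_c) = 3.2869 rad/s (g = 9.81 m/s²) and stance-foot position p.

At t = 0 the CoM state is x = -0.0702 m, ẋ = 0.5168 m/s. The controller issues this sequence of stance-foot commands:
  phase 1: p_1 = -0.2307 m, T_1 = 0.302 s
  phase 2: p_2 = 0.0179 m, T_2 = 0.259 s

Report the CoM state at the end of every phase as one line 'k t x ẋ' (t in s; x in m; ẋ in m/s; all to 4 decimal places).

phase 1: p=-0.2307, T=0.302, ωT=0.992644, cosh=1.534477, sinh=1.163882; start (x,ẋ)=(-0.070200, 0.516800) → end (x,ẋ)=(0.198581, 1.407021)
phase 2: p=0.0179, T=0.259, ωT=0.851307, cosh=1.384782, sinh=0.957925; start (x,ẋ)=(0.198581, 1.407021) → end (x,ẋ)=(0.678162, 2.517310)

1 0.3020 0.1986 1.4070
2 0.5610 0.6782 2.5173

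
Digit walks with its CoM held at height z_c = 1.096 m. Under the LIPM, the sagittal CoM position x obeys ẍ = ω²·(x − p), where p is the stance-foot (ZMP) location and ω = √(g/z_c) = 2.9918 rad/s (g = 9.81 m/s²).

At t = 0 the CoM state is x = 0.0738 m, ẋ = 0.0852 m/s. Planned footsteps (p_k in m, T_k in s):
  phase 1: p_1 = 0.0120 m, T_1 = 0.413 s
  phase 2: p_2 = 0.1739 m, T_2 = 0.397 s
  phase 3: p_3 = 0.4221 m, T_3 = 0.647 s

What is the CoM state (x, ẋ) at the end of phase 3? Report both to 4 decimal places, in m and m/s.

x = 1.2305, ẋ = 2.5459

phase 1: p=0.0120, T=0.413, ωT=1.235613, cosh=1.865572, sinh=1.574916; start (x,ẋ)=(0.073800, 0.085200) → end (x,ẋ)=(0.172143, 0.450138)
phase 2: p=0.1739, T=0.397, ωT=1.187745, cosh=1.792292, sinh=1.487384; start (x,ẋ)=(0.172143, 0.450138) → end (x,ẋ)=(0.394538, 0.798958)
phase 3: p=0.4221, T=0.647, ωT=1.935695, cosh=3.536590, sinh=3.392266; start (x,ẋ)=(0.394538, 0.798958) → end (x,ẋ)=(1.230527, 2.545861)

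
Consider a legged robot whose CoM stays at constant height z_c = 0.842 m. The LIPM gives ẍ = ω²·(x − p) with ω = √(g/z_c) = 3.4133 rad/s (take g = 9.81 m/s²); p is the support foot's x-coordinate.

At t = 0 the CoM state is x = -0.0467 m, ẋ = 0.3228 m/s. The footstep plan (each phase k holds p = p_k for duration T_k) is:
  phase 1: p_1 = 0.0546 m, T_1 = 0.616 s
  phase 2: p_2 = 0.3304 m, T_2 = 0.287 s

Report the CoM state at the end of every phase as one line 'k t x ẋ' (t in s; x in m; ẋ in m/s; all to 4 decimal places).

1 0.6160 0.0151 -0.0532
2 0.9030 -0.1665 -1.3120

phase 1: p=0.0546, T=0.616, ωT=2.102593, cosh=4.154755, sinh=4.032616; start (x,ẋ)=(-0.046700, 0.322800) → end (x,ẋ)=(0.015093, -0.053192)
phase 2: p=0.3304, T=0.287, ωT=0.979617, cosh=1.519446, sinh=1.143991; start (x,ẋ)=(0.015093, -0.053192) → end (x,ẋ)=(-0.166520, -1.312028)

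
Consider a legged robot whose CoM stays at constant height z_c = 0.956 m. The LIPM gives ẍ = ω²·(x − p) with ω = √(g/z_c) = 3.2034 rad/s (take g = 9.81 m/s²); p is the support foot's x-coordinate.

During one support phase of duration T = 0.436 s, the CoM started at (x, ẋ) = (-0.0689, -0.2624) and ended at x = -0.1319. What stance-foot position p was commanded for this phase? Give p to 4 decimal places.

ωT = 3.2034·0.436 = 1.396682; cosh(ωT) = 2.144593, sinh(ωT) = 1.897176
x(T) = p + (x₀−p)·cosh(ωT) + (ẋ₀/ω)·sinh(ωT) ⇒ p·(1 − cosh) = x(T) − x₀·cosh − (ẋ₀/ω)·sinh
numerator   = -0.1319 − (-0.0689)·2.144593 − (-0.2624/3.2034)·1.897176 = 0.171266
denominator = 1 − 2.144593 = -1.144593
p = 0.171266 / -1.144593 = -0.1496

p = -0.1496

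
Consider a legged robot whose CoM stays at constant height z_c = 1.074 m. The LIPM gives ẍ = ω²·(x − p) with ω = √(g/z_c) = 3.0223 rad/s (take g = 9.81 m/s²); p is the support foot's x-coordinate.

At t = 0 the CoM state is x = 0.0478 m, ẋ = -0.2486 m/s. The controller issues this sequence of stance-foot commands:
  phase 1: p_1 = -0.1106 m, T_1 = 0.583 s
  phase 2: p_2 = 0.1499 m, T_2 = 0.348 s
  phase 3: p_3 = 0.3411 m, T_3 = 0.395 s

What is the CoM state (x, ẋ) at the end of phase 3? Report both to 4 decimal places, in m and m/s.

x = 0.8492, ẋ = 1.7810

phase 1: p=-0.1106, T=0.583, ωT=1.762001, cosh=2.997890, sinh=2.826189; start (x,ẋ)=(0.047800, -0.248600) → end (x,ẋ)=(0.131797, 0.607713)
phase 2: p=0.1499, T=0.348, ωT=1.051760, cosh=1.606004, sinh=1.256682; start (x,ẋ)=(0.131797, 0.607713) → end (x,ẋ)=(0.373515, 0.907232)
phase 3: p=0.3411, T=0.395, ωT=1.193809, cosh=1.801344, sinh=1.498280; start (x,ẋ)=(0.373515, 0.907232) → end (x,ẋ)=(0.849244, 1.781022)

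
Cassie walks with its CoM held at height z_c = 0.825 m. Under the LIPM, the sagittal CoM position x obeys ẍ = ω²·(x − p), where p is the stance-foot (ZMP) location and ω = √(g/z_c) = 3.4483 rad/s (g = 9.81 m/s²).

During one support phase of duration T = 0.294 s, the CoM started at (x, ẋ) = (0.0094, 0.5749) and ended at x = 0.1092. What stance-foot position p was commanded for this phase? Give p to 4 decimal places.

p = 0.1876

ωT = 3.4483·0.294 = 1.013800; cosh(ωT) = 1.559446, sinh(ωT) = 1.196609
x(T) = p + (x₀−p)·cosh(ωT) + (ẋ₀/ω)·sinh(ωT) ⇒ p·(1 − cosh) = x(T) − x₀·cosh − (ẋ₀/ω)·sinh
numerator   = 0.1092 − (0.0094)·1.559446 − (0.5749/3.4483)·1.196609 = -0.104957
denominator = 1 − 1.559446 = -0.559446
p = -0.104957 / -0.559446 = 0.1876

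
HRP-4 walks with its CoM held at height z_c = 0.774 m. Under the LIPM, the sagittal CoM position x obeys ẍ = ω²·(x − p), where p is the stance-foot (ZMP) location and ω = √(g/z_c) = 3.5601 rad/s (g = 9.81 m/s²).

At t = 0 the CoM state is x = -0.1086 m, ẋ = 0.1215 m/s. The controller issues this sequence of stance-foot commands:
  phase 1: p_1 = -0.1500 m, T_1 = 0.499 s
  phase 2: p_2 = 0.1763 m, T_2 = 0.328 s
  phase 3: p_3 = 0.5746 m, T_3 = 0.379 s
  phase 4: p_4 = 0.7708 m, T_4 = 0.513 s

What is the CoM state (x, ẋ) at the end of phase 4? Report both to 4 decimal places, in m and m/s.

phase 1: p=-0.1500, T=0.499, ωT=1.776490, cosh=3.039155, sinh=2.869924; start (x,ẋ)=(-0.108600, 0.121500) → end (x,ẋ)=(0.073766, 0.792250)
phase 2: p=0.1763, T=0.328, ωT=1.167713, cosh=1.762855, sinh=1.451777; start (x,ẋ)=(0.073766, 0.792250) → end (x,ẋ)=(0.318621, 0.866680)
phase 3: p=0.5746, T=0.379, ωT=1.349278, cosh=2.057034, sinh=1.797607; start (x,ẋ)=(0.318621, 0.866680) → end (x,ẋ)=(0.485656, 0.144611)
phase 4: p=0.7708, T=0.513, ωT=1.826331, cosh=3.186031, sinh=3.025028; start (x,ẋ)=(0.485656, 0.144611) → end (x,ẋ)=(-0.014800, -2.610092)

x = -0.0148, ẋ = -2.6101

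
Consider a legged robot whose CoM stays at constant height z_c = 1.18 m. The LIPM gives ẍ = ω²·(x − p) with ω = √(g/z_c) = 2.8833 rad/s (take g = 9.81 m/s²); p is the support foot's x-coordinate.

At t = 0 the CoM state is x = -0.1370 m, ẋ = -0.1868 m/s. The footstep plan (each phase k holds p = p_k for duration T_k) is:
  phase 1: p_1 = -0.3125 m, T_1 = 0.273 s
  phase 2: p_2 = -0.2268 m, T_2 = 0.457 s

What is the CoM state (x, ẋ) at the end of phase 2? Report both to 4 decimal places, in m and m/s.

phase 1: p=-0.3125, T=0.273, ωT=0.787141, cosh=1.326125, sinh=0.870981; start (x,ẋ)=(-0.137000, -0.186800) → end (x,ẋ)=(-0.136193, 0.193013)
phase 2: p=-0.2268, T=0.457, ωT=1.317668, cosh=2.001231, sinh=1.733472; start (x,ẋ)=(-0.136193, 0.193013) → end (x,ẋ)=(0.070567, 0.839127)

x = 0.0706, ẋ = 0.8391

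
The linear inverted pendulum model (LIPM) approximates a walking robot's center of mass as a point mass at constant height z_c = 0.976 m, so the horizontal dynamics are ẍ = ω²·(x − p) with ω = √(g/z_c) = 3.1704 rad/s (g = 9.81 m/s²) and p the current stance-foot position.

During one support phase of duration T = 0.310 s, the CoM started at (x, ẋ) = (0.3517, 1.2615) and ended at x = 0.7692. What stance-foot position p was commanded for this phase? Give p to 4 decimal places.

ωT = 3.1704·0.310 = 0.982824; cosh(ωT) = 1.523122, sinh(ωT) = 1.148869
x(T) = p + (x₀−p)·cosh(ωT) + (ẋ₀/ω)·sinh(ωT) ⇒ p·(1 − cosh) = x(T) − x₀·cosh − (ẋ₀/ω)·sinh
numerator   = 0.7692 − (0.3517)·1.523122 − (1.2615/3.1704)·1.148869 = -0.223616
denominator = 1 − 1.523122 = -0.523122
p = -0.223616 / -0.523122 = 0.4275

p = 0.4275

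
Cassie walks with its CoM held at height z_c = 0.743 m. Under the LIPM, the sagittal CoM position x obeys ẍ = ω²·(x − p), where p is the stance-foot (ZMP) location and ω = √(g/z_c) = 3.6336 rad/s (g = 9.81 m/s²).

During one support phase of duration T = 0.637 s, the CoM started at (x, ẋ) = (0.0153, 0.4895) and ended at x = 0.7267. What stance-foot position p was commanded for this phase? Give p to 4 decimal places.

ωT = 3.6336·0.637 = 2.314603; cosh(ωT) = 5.109856, sinh(ωT) = 5.011050
x(T) = p + (x₀−p)·cosh(ωT) + (ẋ₀/ω)·sinh(ωT) ⇒ p·(1 − cosh) = x(T) − x₀·cosh − (ẋ₀/ω)·sinh
numerator   = 0.7267 − (0.0153)·5.109856 − (0.4895/3.6336)·5.011050 = -0.026544
denominator = 1 − 5.109856 = -4.109856
p = -0.026544 / -4.109856 = 0.0065

p = 0.0065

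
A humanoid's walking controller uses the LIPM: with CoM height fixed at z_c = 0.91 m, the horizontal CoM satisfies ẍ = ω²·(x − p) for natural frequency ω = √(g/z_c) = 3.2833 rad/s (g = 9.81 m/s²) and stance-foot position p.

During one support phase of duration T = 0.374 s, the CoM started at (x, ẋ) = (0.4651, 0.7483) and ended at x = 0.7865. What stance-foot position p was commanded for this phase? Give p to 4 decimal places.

ωT = 3.2833·0.374 = 1.227954; cosh(ωT) = 1.853564, sinh(ωT) = 1.560673
x(T) = p + (x₀−p)·cosh(ωT) + (ẋ₀/ω)·sinh(ωT) ⇒ p·(1 − cosh) = x(T) − x₀·cosh − (ẋ₀/ω)·sinh
numerator   = 0.7865 − (0.4651)·1.853564 − (0.7483/3.2833)·1.560673 = -0.431287
denominator = 1 − 1.853564 = -0.853564
p = -0.431287 / -0.853564 = 0.5053

p = 0.5053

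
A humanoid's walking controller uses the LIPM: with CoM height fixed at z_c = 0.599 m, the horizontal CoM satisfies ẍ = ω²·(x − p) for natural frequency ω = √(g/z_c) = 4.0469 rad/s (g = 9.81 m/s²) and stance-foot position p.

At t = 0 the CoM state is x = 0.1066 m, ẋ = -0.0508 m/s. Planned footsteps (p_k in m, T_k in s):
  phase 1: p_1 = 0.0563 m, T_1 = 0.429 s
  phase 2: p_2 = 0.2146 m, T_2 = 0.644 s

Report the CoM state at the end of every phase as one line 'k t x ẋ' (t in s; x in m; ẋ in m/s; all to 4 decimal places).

phase 1: p=0.0563, T=0.429, ωT=1.736120, cosh=2.925742, sinh=2.749539; start (x,ẋ)=(0.106600, -0.050800) → end (x,ẋ)=(0.168950, 0.411066)
phase 2: p=0.2146, T=0.644, ωT=2.606204, cosh=6.810668, sinh=6.736854; start (x,ẋ)=(0.168950, 0.411066) → end (x,ẋ)=(0.587995, 1.555070)

1 0.4290 0.1690 0.4111
2 1.0730 0.5880 1.5551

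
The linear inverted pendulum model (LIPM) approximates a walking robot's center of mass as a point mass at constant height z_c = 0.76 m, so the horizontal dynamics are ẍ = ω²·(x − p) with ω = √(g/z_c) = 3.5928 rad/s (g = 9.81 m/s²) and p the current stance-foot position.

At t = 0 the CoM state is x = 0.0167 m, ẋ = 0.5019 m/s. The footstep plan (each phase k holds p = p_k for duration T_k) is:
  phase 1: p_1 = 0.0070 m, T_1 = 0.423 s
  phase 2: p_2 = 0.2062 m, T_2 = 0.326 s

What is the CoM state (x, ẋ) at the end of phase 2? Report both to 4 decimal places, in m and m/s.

x = 0.9511, ẋ = 2.9299

phase 1: p=0.0070, T=0.423, ωT=1.519754, cosh=2.394934, sinh=2.176168; start (x,ẋ)=(0.016700, 0.501900) → end (x,ẋ)=(0.334233, 1.277857)
phase 2: p=0.2062, T=0.326, ωT=1.171253, cosh=1.768005, sinh=1.458027; start (x,ẋ)=(0.334233, 1.277857) → end (x,ẋ)=(0.951142, 2.929946)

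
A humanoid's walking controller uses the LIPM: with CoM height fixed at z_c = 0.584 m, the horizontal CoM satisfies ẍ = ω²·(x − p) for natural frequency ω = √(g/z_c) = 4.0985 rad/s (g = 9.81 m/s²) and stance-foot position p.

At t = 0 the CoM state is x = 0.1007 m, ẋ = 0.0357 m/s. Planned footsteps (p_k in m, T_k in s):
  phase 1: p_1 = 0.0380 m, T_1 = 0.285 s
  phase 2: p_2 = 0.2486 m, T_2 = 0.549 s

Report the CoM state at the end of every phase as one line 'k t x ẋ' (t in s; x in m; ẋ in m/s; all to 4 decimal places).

1 0.2850 0.1612 0.4362
2 0.8340 0.3287 0.4121

phase 1: p=0.0380, T=0.285, ωT=1.168072, cosh=1.763377, sinh=1.452411; start (x,ẋ)=(0.100700, 0.035700) → end (x,ẋ)=(0.161215, 0.436187)
phase 2: p=0.2486, T=0.549, ωT=2.250077, cosh=4.796926, sinh=4.691535; start (x,ẋ)=(0.161215, 0.436187) → end (x,ẋ)=(0.328722, 0.412097)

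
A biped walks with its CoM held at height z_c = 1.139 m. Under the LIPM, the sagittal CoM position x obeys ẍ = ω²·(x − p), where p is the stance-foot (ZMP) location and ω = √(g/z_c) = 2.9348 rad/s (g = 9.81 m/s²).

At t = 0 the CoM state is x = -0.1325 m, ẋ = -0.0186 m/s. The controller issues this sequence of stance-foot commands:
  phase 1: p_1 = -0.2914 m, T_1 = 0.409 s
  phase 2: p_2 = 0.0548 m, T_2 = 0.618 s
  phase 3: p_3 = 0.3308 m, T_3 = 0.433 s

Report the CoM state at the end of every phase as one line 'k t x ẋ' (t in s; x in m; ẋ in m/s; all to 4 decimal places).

phase 1: p=-0.2914, T=0.409, ωT=1.200333, cosh=1.811159, sinh=1.510065; start (x,ẋ)=(-0.132500, -0.018600) → end (x,ẋ)=(-0.013177, 0.670516)
phase 2: p=0.0548, T=0.618, ωT=1.813706, cosh=3.148093, sinh=2.985044; start (x,ẋ)=(-0.013177, 0.670516) → end (x,ẋ)=(0.522796, 1.515330)
phase 3: p=0.3308, T=0.433, ωT=1.270768, cosh=1.922103, sinh=1.641487; start (x,ẋ)=(0.522796, 1.515330) → end (x,ẋ)=(1.547388, 3.837549)

1 0.4090 -0.0132 0.6705
2 1.0270 0.5228 1.5153
3 1.4600 1.5474 3.8375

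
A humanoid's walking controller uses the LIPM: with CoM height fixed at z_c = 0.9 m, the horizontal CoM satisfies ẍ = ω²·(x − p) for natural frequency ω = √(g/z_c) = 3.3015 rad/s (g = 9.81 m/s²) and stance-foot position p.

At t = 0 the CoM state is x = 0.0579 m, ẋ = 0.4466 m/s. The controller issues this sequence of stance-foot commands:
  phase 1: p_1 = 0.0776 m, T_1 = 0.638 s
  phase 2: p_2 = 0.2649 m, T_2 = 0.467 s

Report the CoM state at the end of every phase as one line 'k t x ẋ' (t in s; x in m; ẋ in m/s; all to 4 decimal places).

phase 1: p=0.0776, T=0.638, ωT=2.106357, cosh=4.169964, sinh=4.048284; start (x,ẋ)=(0.057900, 0.446600) → end (x,ẋ)=(0.543071, 1.599007)
phase 2: p=0.2649, T=0.467, ωT=1.541801, cosh=2.443496, sinh=2.229500; start (x,ẋ)=(0.543071, 1.599007) → end (x,ẋ)=(2.024417, 5.954697)

1 0.6380 0.5431 1.5990
2 1.1050 2.0244 5.9547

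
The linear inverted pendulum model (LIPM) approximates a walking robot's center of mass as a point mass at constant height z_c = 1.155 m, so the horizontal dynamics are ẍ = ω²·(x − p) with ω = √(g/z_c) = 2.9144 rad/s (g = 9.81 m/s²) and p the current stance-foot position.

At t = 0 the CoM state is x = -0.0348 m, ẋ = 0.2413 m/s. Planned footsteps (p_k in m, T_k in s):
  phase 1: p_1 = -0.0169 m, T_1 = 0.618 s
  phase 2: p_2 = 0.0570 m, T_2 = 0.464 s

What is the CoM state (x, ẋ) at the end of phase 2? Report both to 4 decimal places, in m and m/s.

phase 1: p=-0.0169, T=0.618, ωT=1.801099, cosh=3.110709, sinh=2.945592; start (x,ẋ)=(-0.034800, 0.241300) → end (x,ẋ)=(0.171301, 0.596949)
phase 2: p=0.0570, T=0.464, ωT=1.352282, cosh=2.062443, sinh=1.803794; start (x,ẋ)=(0.171301, 0.596949) → end (x,ẋ)=(0.662205, 1.832051)

x = 0.6622, ẋ = 1.8321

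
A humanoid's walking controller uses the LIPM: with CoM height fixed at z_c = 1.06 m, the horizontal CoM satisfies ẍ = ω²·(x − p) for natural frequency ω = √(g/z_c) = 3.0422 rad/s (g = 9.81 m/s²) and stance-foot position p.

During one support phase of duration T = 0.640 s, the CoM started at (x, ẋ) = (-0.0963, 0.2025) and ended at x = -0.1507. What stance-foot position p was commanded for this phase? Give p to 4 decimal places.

ωT = 3.0422·0.640 = 1.947008; cosh(ωT) = 3.575195, sinh(ωT) = 3.432494
x(T) = p + (x₀−p)·cosh(ωT) + (ẋ₀/ω)·sinh(ωT) ⇒ p·(1 − cosh) = x(T) − x₀·cosh − (ẋ₀/ω)·sinh
numerator   = -0.1507 − (-0.0963)·3.575195 − (0.2025/3.0422)·3.432494 = -0.034888
denominator = 1 − 3.575195 = -2.575195
p = -0.034888 / -2.575195 = 0.0135

p = 0.0135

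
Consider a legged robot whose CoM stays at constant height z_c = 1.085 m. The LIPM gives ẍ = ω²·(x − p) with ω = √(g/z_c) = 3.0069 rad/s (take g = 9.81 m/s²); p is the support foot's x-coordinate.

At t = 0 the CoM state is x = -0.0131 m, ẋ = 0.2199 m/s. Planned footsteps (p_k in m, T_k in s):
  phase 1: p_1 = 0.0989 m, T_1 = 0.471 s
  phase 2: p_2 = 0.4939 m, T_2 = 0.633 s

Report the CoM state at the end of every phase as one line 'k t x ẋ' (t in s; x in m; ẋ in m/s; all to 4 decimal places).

phase 1: p=0.0989, T=0.471, ωT=1.416250, cosh=2.182129, sinh=1.939506; start (x,ẋ)=(-0.013100, 0.219900) → end (x,ẋ)=(-0.003659, -0.173323)
phase 2: p=0.4939, T=0.633, ωT=1.903368, cosh=3.428757, sinh=3.279691; start (x,ẋ)=(-0.003659, -0.173323) → end (x,ẋ)=(-1.401155, -5.501060)

1 0.4710 -0.0037 -0.1733
2 1.1040 -1.4012 -5.5011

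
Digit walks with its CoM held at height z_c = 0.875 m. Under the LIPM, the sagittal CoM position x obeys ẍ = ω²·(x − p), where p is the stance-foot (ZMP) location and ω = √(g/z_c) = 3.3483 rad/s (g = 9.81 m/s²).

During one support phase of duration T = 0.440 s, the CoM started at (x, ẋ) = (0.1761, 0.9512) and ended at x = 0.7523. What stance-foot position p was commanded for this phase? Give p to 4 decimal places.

p = 0.1846

ωT = 3.3483·0.440 = 1.473252; cosh(ωT) = 2.296290, sinh(ωT) = 2.067111
x(T) = p + (x₀−p)·cosh(ωT) + (ẋ₀/ω)·sinh(ωT) ⇒ p·(1 − cosh) = x(T) − x₀·cosh − (ẋ₀/ω)·sinh
numerator   = 0.7523 − (0.1761)·2.296290 − (0.9512/3.3483)·2.067111 = -0.239311
denominator = 1 − 2.296290 = -1.296290
p = -0.239311 / -1.296290 = 0.1846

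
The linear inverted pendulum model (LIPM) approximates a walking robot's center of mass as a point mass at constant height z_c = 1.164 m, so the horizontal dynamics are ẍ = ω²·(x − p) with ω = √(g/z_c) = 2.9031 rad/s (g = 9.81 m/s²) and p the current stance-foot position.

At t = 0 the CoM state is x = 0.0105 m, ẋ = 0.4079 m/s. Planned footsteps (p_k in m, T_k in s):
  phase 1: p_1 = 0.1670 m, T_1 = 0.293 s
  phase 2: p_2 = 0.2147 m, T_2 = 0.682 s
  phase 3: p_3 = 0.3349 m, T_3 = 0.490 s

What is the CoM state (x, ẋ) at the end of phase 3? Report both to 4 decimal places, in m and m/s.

x = -1.2105, ẋ = -4.3855

phase 1: p=0.1670, T=0.293, ωT=0.850608, cosh=1.384113, sinh=0.956958; start (x,ẋ)=(0.010500, 0.407900) → end (x,ẋ)=(0.084844, 0.129800)
phase 2: p=0.2147, T=0.682, ωT=1.979914, cosh=3.690101, sinh=3.552020; start (x,ẋ)=(0.084844, 0.129800) → end (x,ẋ)=(-0.105669, -0.860086)
phase 3: p=0.3349, T=0.490, ωT=1.422519, cosh=2.194330, sinh=1.953225; start (x,ẋ)=(-0.105669, -0.860086) → end (x,ẋ)=(-1.210526, -4.385519)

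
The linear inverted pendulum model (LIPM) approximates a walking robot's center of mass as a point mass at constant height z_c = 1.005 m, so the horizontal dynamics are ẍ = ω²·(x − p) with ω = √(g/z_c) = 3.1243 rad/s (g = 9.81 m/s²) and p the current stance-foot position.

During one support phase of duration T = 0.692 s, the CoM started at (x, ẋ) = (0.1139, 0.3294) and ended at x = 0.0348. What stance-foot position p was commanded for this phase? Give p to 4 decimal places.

ωT = 3.1243·0.692 = 2.162016; cosh(ωT) = 4.401863, sinh(ωT) = 4.286770
x(T) = p + (x₀−p)·cosh(ωT) + (ẋ₀/ω)·sinh(ωT) ⇒ p·(1 − cosh) = x(T) − x₀·cosh − (ẋ₀/ω)·sinh
numerator   = 0.0348 − (0.1139)·4.401863 − (0.3294/3.1243)·4.286770 = -0.918533
denominator = 1 − 4.401863 = -3.401863
p = -0.918533 / -3.401863 = 0.2700

p = 0.2700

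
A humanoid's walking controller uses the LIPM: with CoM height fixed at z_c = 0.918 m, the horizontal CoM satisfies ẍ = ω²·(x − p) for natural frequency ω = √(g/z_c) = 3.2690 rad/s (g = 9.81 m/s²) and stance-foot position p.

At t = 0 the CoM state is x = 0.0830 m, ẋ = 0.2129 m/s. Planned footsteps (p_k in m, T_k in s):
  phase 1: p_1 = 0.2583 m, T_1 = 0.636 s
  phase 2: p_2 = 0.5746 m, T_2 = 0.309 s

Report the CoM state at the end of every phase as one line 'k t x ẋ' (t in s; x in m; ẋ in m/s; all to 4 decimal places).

1 0.6360 -0.1973 -1.3910
2 0.9450 -1.1324 -5.1679

phase 1: p=0.2583, T=0.636, ωT=2.079084, cosh=4.061092, sinh=3.936048; start (x,ẋ)=(0.083000, 0.212900) → end (x,ẋ)=(-0.197267, -1.390968)
phase 2: p=0.5746, T=0.309, ωT=1.010121, cosh=1.555054, sinh=1.190879; start (x,ẋ)=(-0.197267, -1.390968) → end (x,ẋ)=(-1.132417, -5.167895)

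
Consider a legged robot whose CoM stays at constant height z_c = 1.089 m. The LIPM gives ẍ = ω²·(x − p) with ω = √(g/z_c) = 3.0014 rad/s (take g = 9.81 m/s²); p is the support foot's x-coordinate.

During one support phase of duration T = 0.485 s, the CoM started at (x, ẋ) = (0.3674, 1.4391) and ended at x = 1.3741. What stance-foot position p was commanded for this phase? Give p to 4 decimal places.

ωT = 3.0014·0.485 = 1.455679; cosh(ωT) = 2.260318, sinh(ωT) = 2.027076
x(T) = p + (x₀−p)·cosh(ωT) + (ẋ₀/ω)·sinh(ωT) ⇒ p·(1 − cosh) = x(T) − x₀·cosh − (ẋ₀/ω)·sinh
numerator   = 1.3741 − (0.3674)·2.260318 − (1.4391/3.0014)·2.027076 = -0.428275
denominator = 1 − 2.260318 = -1.260318
p = -0.428275 / -1.260318 = 0.3398

p = 0.3398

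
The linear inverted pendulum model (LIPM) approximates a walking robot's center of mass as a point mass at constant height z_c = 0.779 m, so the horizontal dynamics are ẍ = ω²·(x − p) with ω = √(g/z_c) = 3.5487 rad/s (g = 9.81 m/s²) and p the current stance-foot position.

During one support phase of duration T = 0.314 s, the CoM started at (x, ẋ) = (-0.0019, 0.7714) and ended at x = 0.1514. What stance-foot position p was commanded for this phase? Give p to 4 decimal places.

p = 0.2049

ωT = 3.5487·0.314 = 1.114292; cosh(ωT) = 1.687778, sinh(ωT) = 1.359631
x(T) = p + (x₀−p)·cosh(ωT) + (ẋ₀/ω)·sinh(ωT) ⇒ p·(1 − cosh) = x(T) − x₀·cosh − (ẋ₀/ω)·sinh
numerator   = 0.1514 − (-0.0019)·1.687778 − (0.7714/3.5487)·1.359631 = -0.140943
denominator = 1 − 1.687778 = -0.687778
p = -0.140943 / -0.687778 = 0.2049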